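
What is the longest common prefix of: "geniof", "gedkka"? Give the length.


Words: geniof, gedkka
  Position 0: all 'g' => match
  Position 1: all 'e' => match
  Position 2: ('n', 'd') => mismatch, stop
LCP = "ge" (length 2)

2


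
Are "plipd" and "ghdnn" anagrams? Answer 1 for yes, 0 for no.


Strings: "plipd", "ghdnn"
Sorted first:  dilpp
Sorted second: dghnn
Differ at position 1: 'i' vs 'g' => not anagrams

0


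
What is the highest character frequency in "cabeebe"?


Input: cabeebe
Character counts:
  'a': 1
  'b': 2
  'c': 1
  'e': 3
Maximum frequency: 3

3


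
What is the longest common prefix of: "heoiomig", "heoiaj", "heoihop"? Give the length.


Words: heoiomig, heoiaj, heoihop
  Position 0: all 'h' => match
  Position 1: all 'e' => match
  Position 2: all 'o' => match
  Position 3: all 'i' => match
  Position 4: ('o', 'a', 'h') => mismatch, stop
LCP = "heoi" (length 4)

4


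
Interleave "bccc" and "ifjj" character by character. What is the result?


Interleaving "bccc" and "ifjj":
  Position 0: 'b' from first, 'i' from second => "bi"
  Position 1: 'c' from first, 'f' from second => "cf"
  Position 2: 'c' from first, 'j' from second => "cj"
  Position 3: 'c' from first, 'j' from second => "cj"
Result: bicfcjcj

bicfcjcj


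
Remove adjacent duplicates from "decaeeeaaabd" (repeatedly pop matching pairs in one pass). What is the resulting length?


Input: decaeeeaaabd
Stack-based adjacent duplicate removal:
  Read 'd': push. Stack: d
  Read 'e': push. Stack: de
  Read 'c': push. Stack: dec
  Read 'a': push. Stack: deca
  Read 'e': push. Stack: decae
  Read 'e': matches stack top 'e' => pop. Stack: deca
  Read 'e': push. Stack: decae
  Read 'a': push. Stack: decaea
  Read 'a': matches stack top 'a' => pop. Stack: decae
  Read 'a': push. Stack: decaea
  Read 'b': push. Stack: decaeab
  Read 'd': push. Stack: decaeabd
Final stack: "decaeabd" (length 8)

8


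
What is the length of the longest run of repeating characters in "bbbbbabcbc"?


Input: "bbbbbabcbc"
Scanning for longest run:
  Position 1 ('b'): continues run of 'b', length=2
  Position 2 ('b'): continues run of 'b', length=3
  Position 3 ('b'): continues run of 'b', length=4
  Position 4 ('b'): continues run of 'b', length=5
  Position 5 ('a'): new char, reset run to 1
  Position 6 ('b'): new char, reset run to 1
  Position 7 ('c'): new char, reset run to 1
  Position 8 ('b'): new char, reset run to 1
  Position 9 ('c'): new char, reset run to 1
Longest run: 'b' with length 5

5


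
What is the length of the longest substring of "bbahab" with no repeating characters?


Input: "bbahab"
Sliding window (track last position of each char):
  Position 0 ('b'): window [0,0] length 1 -- new best
  Position 1 ('b'): repeat (last at 0), move window start to 1
  Position 1 ('b'): window [1,1] length 1
  Position 2 ('a'): window [1,2] length 2 -- new best
  Position 3 ('h'): window [1,3] length 3 -- new best
  Position 4 ('a'): repeat (last at 2), move window start to 3
  Position 4 ('a'): window [3,4] length 2
  Position 5 ('b'): window [3,5] length 3
Longest substring with no repeats: "bah" with length 3

3


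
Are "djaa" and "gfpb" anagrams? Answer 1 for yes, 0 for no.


Strings: "djaa", "gfpb"
Sorted first:  aadj
Sorted second: bfgp
Differ at position 0: 'a' vs 'b' => not anagrams

0


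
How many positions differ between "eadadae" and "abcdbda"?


Comparing "eadadae" and "abcdbda" position by position:
  Position 0: 'e' vs 'a' => DIFFER
  Position 1: 'a' vs 'b' => DIFFER
  Position 2: 'd' vs 'c' => DIFFER
  Position 3: 'a' vs 'd' => DIFFER
  Position 4: 'd' vs 'b' => DIFFER
  Position 5: 'a' vs 'd' => DIFFER
  Position 6: 'e' vs 'a' => DIFFER
Positions that differ: 7

7


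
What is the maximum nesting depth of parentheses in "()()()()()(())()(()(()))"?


Input: "()()()()()(())()(()(()))"
Tracking depth:
  Position 0 '(': depth becomes 1
  Position 1 ')': depth becomes 0
  Position 2 '(': depth becomes 1
  Position 3 ')': depth becomes 0
  Position 4 '(': depth becomes 1
  Position 5 ')': depth becomes 0
  Position 6 '(': depth becomes 1
  Position 7 ')': depth becomes 0
  Position 8 '(': depth becomes 1
  Position 9 ')': depth becomes 0
  Position 10 '(': depth becomes 1
  Position 11 '(': depth becomes 2
  Position 12 ')': depth becomes 1
  Position 13 ')': depth becomes 0
  Position 14 '(': depth becomes 1
  Position 15 ')': depth becomes 0
  Position 16 '(': depth becomes 1
  Position 17 '(': depth becomes 2
  Position 18 ')': depth becomes 1
  Position 19 '(': depth becomes 2
  Position 20 '(': depth becomes 3
  Position 21 ')': depth becomes 2
  Position 22 ')': depth becomes 1
  Position 23 ')': depth becomes 0
Maximum depth reached: 3

3


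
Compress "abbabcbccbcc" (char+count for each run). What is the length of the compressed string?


Input: abbabcbccbcc
Runs:
  'a' x 1 => "a1"
  'b' x 2 => "b2"
  'a' x 1 => "a1"
  'b' x 1 => "b1"
  'c' x 1 => "c1"
  'b' x 1 => "b1"
  'c' x 2 => "c2"
  'b' x 1 => "b1"
  'c' x 2 => "c2"
Compressed: "a1b2a1b1c1b1c2b1c2"
Compressed length: 18

18


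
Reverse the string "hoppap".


Input: hoppap
Reading characters right to left:
  Position 5: 'p'
  Position 4: 'a'
  Position 3: 'p'
  Position 2: 'p'
  Position 1: 'o'
  Position 0: 'h'
Reversed: pappoh

pappoh


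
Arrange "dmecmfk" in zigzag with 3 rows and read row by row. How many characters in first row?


Zigzag "dmecmfk" into 3 rows:
Placing characters:
  'd' => row 0
  'm' => row 1
  'e' => row 2
  'c' => row 1
  'm' => row 0
  'f' => row 1
  'k' => row 2
Rows:
  Row 0: "dm"
  Row 1: "mcf"
  Row 2: "ek"
First row length: 2

2


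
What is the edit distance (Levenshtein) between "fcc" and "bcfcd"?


Computing edit distance: "fcc" -> "bcfcd"
DP table:
           b    c    f    c    d
      0    1    2    3    4    5
  f   1    1    2    2    3    4
  c   2    2    1    2    2    3
  c   3    3    2    2    2    3
Edit distance = dp[3][5] = 3

3


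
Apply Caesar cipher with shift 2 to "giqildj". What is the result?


Caesar cipher: shift "giqildj" by 2
  'g' (pos 6) + 2 = pos 8 = 'i'
  'i' (pos 8) + 2 = pos 10 = 'k'
  'q' (pos 16) + 2 = pos 18 = 's'
  'i' (pos 8) + 2 = pos 10 = 'k'
  'l' (pos 11) + 2 = pos 13 = 'n'
  'd' (pos 3) + 2 = pos 5 = 'f'
  'j' (pos 9) + 2 = pos 11 = 'l'
Result: iksknfl

iksknfl


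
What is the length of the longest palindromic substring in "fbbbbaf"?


Input: "fbbbbaf"
Checking substrings for palindromes:
  [1:5] "bbbb" (len 4) => palindrome
  [1:4] "bbb" (len 3) => palindrome
  [2:5] "bbb" (len 3) => palindrome
  [1:3] "bb" (len 2) => palindrome
  [2:4] "bb" (len 2) => palindrome
  [3:5] "bb" (len 2) => palindrome
Longest palindromic substring: "bbbb" with length 4

4


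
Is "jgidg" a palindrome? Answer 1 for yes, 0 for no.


Input: jgidg
Reversed: gdigj
  Compare pos 0 ('j') with pos 4 ('g'): MISMATCH
  Compare pos 1 ('g') with pos 3 ('d'): MISMATCH
Result: not a palindrome

0


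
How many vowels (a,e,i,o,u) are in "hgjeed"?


Input: hgjeed
Checking each character:
  'h' at position 0: consonant
  'g' at position 1: consonant
  'j' at position 2: consonant
  'e' at position 3: vowel (running total: 1)
  'e' at position 4: vowel (running total: 2)
  'd' at position 5: consonant
Total vowels: 2

2


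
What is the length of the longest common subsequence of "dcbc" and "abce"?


LCS of "dcbc" and "abce"
DP table:
           a    b    c    e
      0    0    0    0    0
  d   0    0    0    0    0
  c   0    0    0    1    1
  b   0    0    1    1    1
  c   0    0    1    2    2
LCS length = dp[4][4] = 2

2


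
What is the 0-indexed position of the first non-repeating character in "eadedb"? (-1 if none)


Input: eadedb
Character frequencies:
  'a': 1
  'b': 1
  'd': 2
  'e': 2
Scanning left to right for freq == 1:
  Position 0 ('e'): freq=2, skip
  Position 1 ('a'): unique! => answer = 1

1


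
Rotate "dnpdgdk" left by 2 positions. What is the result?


Input: "dnpdgdk", rotate left by 2
First 2 characters: "dn"
Remaining characters: "pdgdk"
Concatenate remaining + first: "pdgdk" + "dn" = "pdgdkdn"

pdgdkdn


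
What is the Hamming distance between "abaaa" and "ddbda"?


Comparing "abaaa" and "ddbda" position by position:
  Position 0: 'a' vs 'd' => differ
  Position 1: 'b' vs 'd' => differ
  Position 2: 'a' vs 'b' => differ
  Position 3: 'a' vs 'd' => differ
  Position 4: 'a' vs 'a' => same
Total differences (Hamming distance): 4

4


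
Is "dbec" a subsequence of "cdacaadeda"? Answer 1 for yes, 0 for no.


Check if "dbec" is a subsequence of "cdacaadeda"
Greedy scan:
  Position 0 ('c'): no match needed
  Position 1 ('d'): matches sub[0] = 'd'
  Position 2 ('a'): no match needed
  Position 3 ('c'): no match needed
  Position 4 ('a'): no match needed
  Position 5 ('a'): no match needed
  Position 6 ('d'): no match needed
  Position 7 ('e'): no match needed
  Position 8 ('d'): no match needed
  Position 9 ('a'): no match needed
Only matched 1/4 characters => not a subsequence

0


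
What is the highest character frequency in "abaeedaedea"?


Input: abaeedaedea
Character counts:
  'a': 4
  'b': 1
  'd': 2
  'e': 4
Maximum frequency: 4

4


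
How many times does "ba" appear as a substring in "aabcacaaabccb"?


Searching for "ba" in "aabcacaaabccb"
Scanning each position:
  Position 0: "aa" => no
  Position 1: "ab" => no
  Position 2: "bc" => no
  Position 3: "ca" => no
  Position 4: "ac" => no
  Position 5: "ca" => no
  Position 6: "aa" => no
  Position 7: "aa" => no
  Position 8: "ab" => no
  Position 9: "bc" => no
  Position 10: "cc" => no
  Position 11: "cb" => no
Total occurrences: 0

0


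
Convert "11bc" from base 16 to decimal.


Input: "11bc" in base 16
Positional expansion:
  Digit '1' (value 1) x 16^3 = 4096
  Digit '1' (value 1) x 16^2 = 256
  Digit 'b' (value 11) x 16^1 = 176
  Digit 'c' (value 12) x 16^0 = 12
Sum = 4540

4540


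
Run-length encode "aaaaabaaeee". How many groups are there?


Input: aaaaabaaeee
Scanning for consecutive runs:
  Group 1: 'a' x 5 (positions 0-4)
  Group 2: 'b' x 1 (positions 5-5)
  Group 3: 'a' x 2 (positions 6-7)
  Group 4: 'e' x 3 (positions 8-10)
Total groups: 4

4


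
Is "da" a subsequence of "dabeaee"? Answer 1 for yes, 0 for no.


Check if "da" is a subsequence of "dabeaee"
Greedy scan:
  Position 0 ('d'): matches sub[0] = 'd'
  Position 1 ('a'): matches sub[1] = 'a'
  Position 2 ('b'): no match needed
  Position 3 ('e'): no match needed
  Position 4 ('a'): no match needed
  Position 5 ('e'): no match needed
  Position 6 ('e'): no match needed
All 2 characters matched => is a subsequence

1


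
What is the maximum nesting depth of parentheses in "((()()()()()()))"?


Input: "((()()()()()()))"
Tracking depth:
  Position 0 '(': depth becomes 1
  Position 1 '(': depth becomes 2
  Position 2 '(': depth becomes 3
  Position 3 ')': depth becomes 2
  Position 4 '(': depth becomes 3
  Position 5 ')': depth becomes 2
  Position 6 '(': depth becomes 3
  Position 7 ')': depth becomes 2
  Position 8 '(': depth becomes 3
  Position 9 ')': depth becomes 2
  Position 10 '(': depth becomes 3
  Position 11 ')': depth becomes 2
  Position 12 '(': depth becomes 3
  Position 13 ')': depth becomes 2
  Position 14 ')': depth becomes 1
  Position 15 ')': depth becomes 0
Maximum depth reached: 3

3


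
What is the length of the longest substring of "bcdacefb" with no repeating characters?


Input: "bcdacefb"
Sliding window (track last position of each char):
  Position 0 ('b'): window [0,0] length 1 -- new best
  Position 1 ('c'): window [0,1] length 2 -- new best
  Position 2 ('d'): window [0,2] length 3 -- new best
  Position 3 ('a'): window [0,3] length 4 -- new best
  Position 4 ('c'): repeat (last at 1), move window start to 2
  Position 4 ('c'): window [2,4] length 3
  Position 5 ('e'): window [2,5] length 4
  Position 6 ('f'): window [2,6] length 5 -- new best
  Position 7 ('b'): window [2,7] length 6 -- new best
Longest substring with no repeats: "dacefb" with length 6

6


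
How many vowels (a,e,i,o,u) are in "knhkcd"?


Input: knhkcd
Checking each character:
  'k' at position 0: consonant
  'n' at position 1: consonant
  'h' at position 2: consonant
  'k' at position 3: consonant
  'c' at position 4: consonant
  'd' at position 5: consonant
Total vowels: 0

0


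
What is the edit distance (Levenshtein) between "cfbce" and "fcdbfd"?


Computing edit distance: "cfbce" -> "fcdbfd"
DP table:
           f    c    d    b    f    d
      0    1    2    3    4    5    6
  c   1    1    1    2    3    4    5
  f   2    1    2    2    3    3    4
  b   3    2    2    3    2    3    4
  c   4    3    2    3    3    3    4
  e   5    4    3    3    4    4    4
Edit distance = dp[5][6] = 4

4


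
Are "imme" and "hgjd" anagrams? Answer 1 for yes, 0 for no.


Strings: "imme", "hgjd"
Sorted first:  eimm
Sorted second: dghj
Differ at position 0: 'e' vs 'd' => not anagrams

0


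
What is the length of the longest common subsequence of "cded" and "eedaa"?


LCS of "cded" and "eedaa"
DP table:
           e    e    d    a    a
      0    0    0    0    0    0
  c   0    0    0    0    0    0
  d   0    0    0    1    1    1
  e   0    1    1    1    1    1
  d   0    1    1    2    2    2
LCS length = dp[4][5] = 2

2


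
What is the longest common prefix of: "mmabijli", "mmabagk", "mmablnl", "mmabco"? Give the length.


Words: mmabijli, mmabagk, mmablnl, mmabco
  Position 0: all 'm' => match
  Position 1: all 'm' => match
  Position 2: all 'a' => match
  Position 3: all 'b' => match
  Position 4: ('i', 'a', 'l', 'c') => mismatch, stop
LCP = "mmab" (length 4)

4


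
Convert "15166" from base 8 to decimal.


Input: "15166" in base 8
Positional expansion:
  Digit '1' (value 1) x 8^4 = 4096
  Digit '5' (value 5) x 8^3 = 2560
  Digit '1' (value 1) x 8^2 = 64
  Digit '6' (value 6) x 8^1 = 48
  Digit '6' (value 6) x 8^0 = 6
Sum = 6774

6774


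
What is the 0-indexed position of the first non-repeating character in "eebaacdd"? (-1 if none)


Input: eebaacdd
Character frequencies:
  'a': 2
  'b': 1
  'c': 1
  'd': 2
  'e': 2
Scanning left to right for freq == 1:
  Position 0 ('e'): freq=2, skip
  Position 1 ('e'): freq=2, skip
  Position 2 ('b'): unique! => answer = 2

2


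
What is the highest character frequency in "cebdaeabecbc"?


Input: cebdaeabecbc
Character counts:
  'a': 2
  'b': 3
  'c': 3
  'd': 1
  'e': 3
Maximum frequency: 3

3


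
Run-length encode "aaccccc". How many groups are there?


Input: aaccccc
Scanning for consecutive runs:
  Group 1: 'a' x 2 (positions 0-1)
  Group 2: 'c' x 5 (positions 2-6)
Total groups: 2

2


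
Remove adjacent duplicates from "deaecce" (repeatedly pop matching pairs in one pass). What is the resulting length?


Input: deaecce
Stack-based adjacent duplicate removal:
  Read 'd': push. Stack: d
  Read 'e': push. Stack: de
  Read 'a': push. Stack: dea
  Read 'e': push. Stack: deae
  Read 'c': push. Stack: deaec
  Read 'c': matches stack top 'c' => pop. Stack: deae
  Read 'e': matches stack top 'e' => pop. Stack: dea
Final stack: "dea" (length 3)

3


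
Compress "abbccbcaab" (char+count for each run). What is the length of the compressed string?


Input: abbccbcaab
Runs:
  'a' x 1 => "a1"
  'b' x 2 => "b2"
  'c' x 2 => "c2"
  'b' x 1 => "b1"
  'c' x 1 => "c1"
  'a' x 2 => "a2"
  'b' x 1 => "b1"
Compressed: "a1b2c2b1c1a2b1"
Compressed length: 14

14


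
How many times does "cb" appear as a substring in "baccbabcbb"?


Searching for "cb" in "baccbabcbb"
Scanning each position:
  Position 0: "ba" => no
  Position 1: "ac" => no
  Position 2: "cc" => no
  Position 3: "cb" => MATCH
  Position 4: "ba" => no
  Position 5: "ab" => no
  Position 6: "bc" => no
  Position 7: "cb" => MATCH
  Position 8: "bb" => no
Total occurrences: 2

2


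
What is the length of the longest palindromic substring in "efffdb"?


Input: "efffdb"
Checking substrings for palindromes:
  [1:4] "fff" (len 3) => palindrome
  [1:3] "ff" (len 2) => palindrome
  [2:4] "ff" (len 2) => palindrome
Longest palindromic substring: "fff" with length 3

3


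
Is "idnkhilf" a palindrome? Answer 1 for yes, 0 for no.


Input: idnkhilf
Reversed: flihkndi
  Compare pos 0 ('i') with pos 7 ('f'): MISMATCH
  Compare pos 1 ('d') with pos 6 ('l'): MISMATCH
  Compare pos 2 ('n') with pos 5 ('i'): MISMATCH
  Compare pos 3 ('k') with pos 4 ('h'): MISMATCH
Result: not a palindrome

0


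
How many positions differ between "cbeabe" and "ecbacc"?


Comparing "cbeabe" and "ecbacc" position by position:
  Position 0: 'c' vs 'e' => DIFFER
  Position 1: 'b' vs 'c' => DIFFER
  Position 2: 'e' vs 'b' => DIFFER
  Position 3: 'a' vs 'a' => same
  Position 4: 'b' vs 'c' => DIFFER
  Position 5: 'e' vs 'c' => DIFFER
Positions that differ: 5

5


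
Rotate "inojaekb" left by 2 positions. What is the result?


Input: "inojaekb", rotate left by 2
First 2 characters: "in"
Remaining characters: "ojaekb"
Concatenate remaining + first: "ojaekb" + "in" = "ojaekbin"

ojaekbin


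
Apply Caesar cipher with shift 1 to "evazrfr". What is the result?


Caesar cipher: shift "evazrfr" by 1
  'e' (pos 4) + 1 = pos 5 = 'f'
  'v' (pos 21) + 1 = pos 22 = 'w'
  'a' (pos 0) + 1 = pos 1 = 'b'
  'z' (pos 25) + 1 = pos 0 = 'a'
  'r' (pos 17) + 1 = pos 18 = 's'
  'f' (pos 5) + 1 = pos 6 = 'g'
  'r' (pos 17) + 1 = pos 18 = 's'
Result: fwbasgs

fwbasgs


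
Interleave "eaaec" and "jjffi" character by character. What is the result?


Interleaving "eaaec" and "jjffi":
  Position 0: 'e' from first, 'j' from second => "ej"
  Position 1: 'a' from first, 'j' from second => "aj"
  Position 2: 'a' from first, 'f' from second => "af"
  Position 3: 'e' from first, 'f' from second => "ef"
  Position 4: 'c' from first, 'i' from second => "ci"
Result: ejajafefci

ejajafefci


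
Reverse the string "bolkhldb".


Input: bolkhldb
Reading characters right to left:
  Position 7: 'b'
  Position 6: 'd'
  Position 5: 'l'
  Position 4: 'h'
  Position 3: 'k'
  Position 2: 'l'
  Position 1: 'o'
  Position 0: 'b'
Reversed: bdlhklob

bdlhklob


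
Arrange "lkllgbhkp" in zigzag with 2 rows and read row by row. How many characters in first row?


Zigzag "lkllgbhkp" into 2 rows:
Placing characters:
  'l' => row 0
  'k' => row 1
  'l' => row 0
  'l' => row 1
  'g' => row 0
  'b' => row 1
  'h' => row 0
  'k' => row 1
  'p' => row 0
Rows:
  Row 0: "llghp"
  Row 1: "klbk"
First row length: 5

5


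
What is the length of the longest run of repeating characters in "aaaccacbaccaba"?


Input: "aaaccacbaccaba"
Scanning for longest run:
  Position 1 ('a'): continues run of 'a', length=2
  Position 2 ('a'): continues run of 'a', length=3
  Position 3 ('c'): new char, reset run to 1
  Position 4 ('c'): continues run of 'c', length=2
  Position 5 ('a'): new char, reset run to 1
  Position 6 ('c'): new char, reset run to 1
  Position 7 ('b'): new char, reset run to 1
  Position 8 ('a'): new char, reset run to 1
  Position 9 ('c'): new char, reset run to 1
  Position 10 ('c'): continues run of 'c', length=2
  Position 11 ('a'): new char, reset run to 1
  Position 12 ('b'): new char, reset run to 1
  Position 13 ('a'): new char, reset run to 1
Longest run: 'a' with length 3

3


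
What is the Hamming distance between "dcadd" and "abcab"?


Comparing "dcadd" and "abcab" position by position:
  Position 0: 'd' vs 'a' => differ
  Position 1: 'c' vs 'b' => differ
  Position 2: 'a' vs 'c' => differ
  Position 3: 'd' vs 'a' => differ
  Position 4: 'd' vs 'b' => differ
Total differences (Hamming distance): 5

5


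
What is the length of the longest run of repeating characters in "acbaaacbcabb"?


Input: "acbaaacbcabb"
Scanning for longest run:
  Position 1 ('c'): new char, reset run to 1
  Position 2 ('b'): new char, reset run to 1
  Position 3 ('a'): new char, reset run to 1
  Position 4 ('a'): continues run of 'a', length=2
  Position 5 ('a'): continues run of 'a', length=3
  Position 6 ('c'): new char, reset run to 1
  Position 7 ('b'): new char, reset run to 1
  Position 8 ('c'): new char, reset run to 1
  Position 9 ('a'): new char, reset run to 1
  Position 10 ('b'): new char, reset run to 1
  Position 11 ('b'): continues run of 'b', length=2
Longest run: 'a' with length 3

3


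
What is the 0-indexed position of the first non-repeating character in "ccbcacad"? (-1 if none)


Input: ccbcacad
Character frequencies:
  'a': 2
  'b': 1
  'c': 4
  'd': 1
Scanning left to right for freq == 1:
  Position 0 ('c'): freq=4, skip
  Position 1 ('c'): freq=4, skip
  Position 2 ('b'): unique! => answer = 2

2


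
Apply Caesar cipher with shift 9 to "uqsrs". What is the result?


Caesar cipher: shift "uqsrs" by 9
  'u' (pos 20) + 9 = pos 3 = 'd'
  'q' (pos 16) + 9 = pos 25 = 'z'
  's' (pos 18) + 9 = pos 1 = 'b'
  'r' (pos 17) + 9 = pos 0 = 'a'
  's' (pos 18) + 9 = pos 1 = 'b'
Result: dzbab

dzbab


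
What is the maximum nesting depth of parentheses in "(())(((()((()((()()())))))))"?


Input: "(())(((()((()((()()())))))))"
Tracking depth:
  Position 0 '(': depth becomes 1
  Position 1 '(': depth becomes 2
  Position 2 ')': depth becomes 1
  Position 3 ')': depth becomes 0
  Position 4 '(': depth becomes 1
  Position 5 '(': depth becomes 2
  Position 6 '(': depth becomes 3
  Position 7 '(': depth becomes 4
  Position 8 ')': depth becomes 3
  Position 9 '(': depth becomes 4
  Position 10 '(': depth becomes 5
  Position 11 '(': depth becomes 6
  Position 12 ')': depth becomes 5
  Position 13 '(': depth becomes 6
  Position 14 '(': depth becomes 7
  Position 15 '(': depth becomes 8
  Position 16 ')': depth becomes 7
  Position 17 '(': depth becomes 8
  Position 18 ')': depth becomes 7
  Position 19 '(': depth becomes 8
  Position 20 ')': depth becomes 7
  Position 21 ')': depth becomes 6
  Position 22 ')': depth becomes 5
  Position 23 ')': depth becomes 4
  Position 24 ')': depth becomes 3
  Position 25 ')': depth becomes 2
  Position 26 ')': depth becomes 1
  Position 27 ')': depth becomes 0
Maximum depth reached: 8

8


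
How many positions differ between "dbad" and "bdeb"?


Comparing "dbad" and "bdeb" position by position:
  Position 0: 'd' vs 'b' => DIFFER
  Position 1: 'b' vs 'd' => DIFFER
  Position 2: 'a' vs 'e' => DIFFER
  Position 3: 'd' vs 'b' => DIFFER
Positions that differ: 4

4


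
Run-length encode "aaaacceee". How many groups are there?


Input: aaaacceee
Scanning for consecutive runs:
  Group 1: 'a' x 4 (positions 0-3)
  Group 2: 'c' x 2 (positions 4-5)
  Group 3: 'e' x 3 (positions 6-8)
Total groups: 3

3


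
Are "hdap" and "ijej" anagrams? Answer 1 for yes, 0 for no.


Strings: "hdap", "ijej"
Sorted first:  adhp
Sorted second: eijj
Differ at position 0: 'a' vs 'e' => not anagrams

0


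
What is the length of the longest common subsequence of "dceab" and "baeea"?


LCS of "dceab" and "baeea"
DP table:
           b    a    e    e    a
      0    0    0    0    0    0
  d   0    0    0    0    0    0
  c   0    0    0    0    0    0
  e   0    0    0    1    1    1
  a   0    0    1    1    1    2
  b   0    1    1    1    1    2
LCS length = dp[5][5] = 2

2


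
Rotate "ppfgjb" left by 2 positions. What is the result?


Input: "ppfgjb", rotate left by 2
First 2 characters: "pp"
Remaining characters: "fgjb"
Concatenate remaining + first: "fgjb" + "pp" = "fgjbpp"

fgjbpp


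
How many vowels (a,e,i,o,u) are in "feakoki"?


Input: feakoki
Checking each character:
  'f' at position 0: consonant
  'e' at position 1: vowel (running total: 1)
  'a' at position 2: vowel (running total: 2)
  'k' at position 3: consonant
  'o' at position 4: vowel (running total: 3)
  'k' at position 5: consonant
  'i' at position 6: vowel (running total: 4)
Total vowels: 4

4


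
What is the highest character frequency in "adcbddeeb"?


Input: adcbddeeb
Character counts:
  'a': 1
  'b': 2
  'c': 1
  'd': 3
  'e': 2
Maximum frequency: 3

3


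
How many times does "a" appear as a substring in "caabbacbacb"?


Searching for "a" in "caabbacbacb"
Scanning each position:
  Position 0: "c" => no
  Position 1: "a" => MATCH
  Position 2: "a" => MATCH
  Position 3: "b" => no
  Position 4: "b" => no
  Position 5: "a" => MATCH
  Position 6: "c" => no
  Position 7: "b" => no
  Position 8: "a" => MATCH
  Position 9: "c" => no
  Position 10: "b" => no
Total occurrences: 4

4


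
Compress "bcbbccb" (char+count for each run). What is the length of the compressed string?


Input: bcbbccb
Runs:
  'b' x 1 => "b1"
  'c' x 1 => "c1"
  'b' x 2 => "b2"
  'c' x 2 => "c2"
  'b' x 1 => "b1"
Compressed: "b1c1b2c2b1"
Compressed length: 10

10


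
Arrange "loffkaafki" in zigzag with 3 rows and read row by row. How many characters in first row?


Zigzag "loffkaafki" into 3 rows:
Placing characters:
  'l' => row 0
  'o' => row 1
  'f' => row 2
  'f' => row 1
  'k' => row 0
  'a' => row 1
  'a' => row 2
  'f' => row 1
  'k' => row 0
  'i' => row 1
Rows:
  Row 0: "lkk"
  Row 1: "ofafi"
  Row 2: "fa"
First row length: 3

3


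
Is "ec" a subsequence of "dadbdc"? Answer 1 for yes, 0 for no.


Check if "ec" is a subsequence of "dadbdc"
Greedy scan:
  Position 0 ('d'): no match needed
  Position 1 ('a'): no match needed
  Position 2 ('d'): no match needed
  Position 3 ('b'): no match needed
  Position 4 ('d'): no match needed
  Position 5 ('c'): no match needed
Only matched 0/2 characters => not a subsequence

0


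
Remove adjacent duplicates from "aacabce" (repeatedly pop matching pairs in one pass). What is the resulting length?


Input: aacabce
Stack-based adjacent duplicate removal:
  Read 'a': push. Stack: a
  Read 'a': matches stack top 'a' => pop. Stack: (empty)
  Read 'c': push. Stack: c
  Read 'a': push. Stack: ca
  Read 'b': push. Stack: cab
  Read 'c': push. Stack: cabc
  Read 'e': push. Stack: cabce
Final stack: "cabce" (length 5)

5


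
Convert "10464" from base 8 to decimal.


Input: "10464" in base 8
Positional expansion:
  Digit '1' (value 1) x 8^4 = 4096
  Digit '0' (value 0) x 8^3 = 0
  Digit '4' (value 4) x 8^2 = 256
  Digit '6' (value 6) x 8^1 = 48
  Digit '4' (value 4) x 8^0 = 4
Sum = 4404

4404


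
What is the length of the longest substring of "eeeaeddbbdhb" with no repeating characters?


Input: "eeeaeddbbdhb"
Sliding window (track last position of each char):
  Position 0 ('e'): window [0,0] length 1 -- new best
  Position 1 ('e'): repeat (last at 0), move window start to 1
  Position 1 ('e'): window [1,1] length 1
  Position 2 ('e'): repeat (last at 1), move window start to 2
  Position 2 ('e'): window [2,2] length 1
  Position 3 ('a'): window [2,3] length 2 -- new best
  Position 4 ('e'): repeat (last at 2), move window start to 3
  Position 4 ('e'): window [3,4] length 2
  Position 5 ('d'): window [3,5] length 3 -- new best
  Position 6 ('d'): repeat (last at 5), move window start to 6
  Position 6 ('d'): window [6,6] length 1
  Position 7 ('b'): window [6,7] length 2
  Position 8 ('b'): repeat (last at 7), move window start to 8
  Position 8 ('b'): window [8,8] length 1
  Position 9 ('d'): window [8,9] length 2
  Position 10 ('h'): window [8,10] length 3
  Position 11 ('b'): repeat (last at 8), move window start to 9
  Position 11 ('b'): window [9,11] length 3
Longest substring with no repeats: "aed" with length 3

3


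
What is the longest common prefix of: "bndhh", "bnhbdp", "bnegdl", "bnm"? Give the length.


Words: bndhh, bnhbdp, bnegdl, bnm
  Position 0: all 'b' => match
  Position 1: all 'n' => match
  Position 2: ('d', 'h', 'e', 'm') => mismatch, stop
LCP = "bn" (length 2)

2


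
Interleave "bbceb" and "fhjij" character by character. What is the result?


Interleaving "bbceb" and "fhjij":
  Position 0: 'b' from first, 'f' from second => "bf"
  Position 1: 'b' from first, 'h' from second => "bh"
  Position 2: 'c' from first, 'j' from second => "cj"
  Position 3: 'e' from first, 'i' from second => "ei"
  Position 4: 'b' from first, 'j' from second => "bj"
Result: bfbhcjeibj

bfbhcjeibj


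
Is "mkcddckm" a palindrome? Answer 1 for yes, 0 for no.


Input: mkcddckm
Reversed: mkcddckm
  Compare pos 0 ('m') with pos 7 ('m'): match
  Compare pos 1 ('k') with pos 6 ('k'): match
  Compare pos 2 ('c') with pos 5 ('c'): match
  Compare pos 3 ('d') with pos 4 ('d'): match
Result: palindrome

1


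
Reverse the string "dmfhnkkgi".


Input: dmfhnkkgi
Reading characters right to left:
  Position 8: 'i'
  Position 7: 'g'
  Position 6: 'k'
  Position 5: 'k'
  Position 4: 'n'
  Position 3: 'h'
  Position 2: 'f'
  Position 1: 'm'
  Position 0: 'd'
Reversed: igkknhfmd

igkknhfmd


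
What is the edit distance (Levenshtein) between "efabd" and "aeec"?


Computing edit distance: "efabd" -> "aeec"
DP table:
           a    e    e    c
      0    1    2    3    4
  e   1    1    1    2    3
  f   2    2    2    2    3
  a   3    2    3    3    3
  b   4    3    3    4    4
  d   5    4    4    4    5
Edit distance = dp[5][4] = 5

5


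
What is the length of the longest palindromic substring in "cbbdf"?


Input: "cbbdf"
Checking substrings for palindromes:
  [1:3] "bb" (len 2) => palindrome
Longest palindromic substring: "bb" with length 2

2


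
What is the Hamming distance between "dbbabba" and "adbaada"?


Comparing "dbbabba" and "adbaada" position by position:
  Position 0: 'd' vs 'a' => differ
  Position 1: 'b' vs 'd' => differ
  Position 2: 'b' vs 'b' => same
  Position 3: 'a' vs 'a' => same
  Position 4: 'b' vs 'a' => differ
  Position 5: 'b' vs 'd' => differ
  Position 6: 'a' vs 'a' => same
Total differences (Hamming distance): 4

4


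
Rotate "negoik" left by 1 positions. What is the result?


Input: "negoik", rotate left by 1
First 1 characters: "n"
Remaining characters: "egoik"
Concatenate remaining + first: "egoik" + "n" = "egoikn"

egoikn


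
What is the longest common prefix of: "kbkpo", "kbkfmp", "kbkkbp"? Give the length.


Words: kbkpo, kbkfmp, kbkkbp
  Position 0: all 'k' => match
  Position 1: all 'b' => match
  Position 2: all 'k' => match
  Position 3: ('p', 'f', 'k') => mismatch, stop
LCP = "kbk" (length 3)

3


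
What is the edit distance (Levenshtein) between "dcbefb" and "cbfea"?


Computing edit distance: "dcbefb" -> "cbfea"
DP table:
           c    b    f    e    a
      0    1    2    3    4    5
  d   1    1    2    3    4    5
  c   2    1    2    3    4    5
  b   3    2    1    2    3    4
  e   4    3    2    2    2    3
  f   5    4    3    2    3    3
  b   6    5    4    3    3    4
Edit distance = dp[6][5] = 4

4


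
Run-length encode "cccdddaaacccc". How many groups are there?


Input: cccdddaaacccc
Scanning for consecutive runs:
  Group 1: 'c' x 3 (positions 0-2)
  Group 2: 'd' x 3 (positions 3-5)
  Group 3: 'a' x 3 (positions 6-8)
  Group 4: 'c' x 4 (positions 9-12)
Total groups: 4

4


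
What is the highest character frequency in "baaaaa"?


Input: baaaaa
Character counts:
  'a': 5
  'b': 1
Maximum frequency: 5

5


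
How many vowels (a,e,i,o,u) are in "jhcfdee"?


Input: jhcfdee
Checking each character:
  'j' at position 0: consonant
  'h' at position 1: consonant
  'c' at position 2: consonant
  'f' at position 3: consonant
  'd' at position 4: consonant
  'e' at position 5: vowel (running total: 1)
  'e' at position 6: vowel (running total: 2)
Total vowels: 2

2


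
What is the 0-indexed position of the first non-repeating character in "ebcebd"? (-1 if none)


Input: ebcebd
Character frequencies:
  'b': 2
  'c': 1
  'd': 1
  'e': 2
Scanning left to right for freq == 1:
  Position 0 ('e'): freq=2, skip
  Position 1 ('b'): freq=2, skip
  Position 2 ('c'): unique! => answer = 2

2


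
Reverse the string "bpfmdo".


Input: bpfmdo
Reading characters right to left:
  Position 5: 'o'
  Position 4: 'd'
  Position 3: 'm'
  Position 2: 'f'
  Position 1: 'p'
  Position 0: 'b'
Reversed: odmfpb

odmfpb


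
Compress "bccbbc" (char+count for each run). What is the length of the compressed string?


Input: bccbbc
Runs:
  'b' x 1 => "b1"
  'c' x 2 => "c2"
  'b' x 2 => "b2"
  'c' x 1 => "c1"
Compressed: "b1c2b2c1"
Compressed length: 8

8


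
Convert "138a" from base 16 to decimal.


Input: "138a" in base 16
Positional expansion:
  Digit '1' (value 1) x 16^3 = 4096
  Digit '3' (value 3) x 16^2 = 768
  Digit '8' (value 8) x 16^1 = 128
  Digit 'a' (value 10) x 16^0 = 10
Sum = 5002

5002


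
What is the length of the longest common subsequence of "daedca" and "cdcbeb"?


LCS of "daedca" and "cdcbeb"
DP table:
           c    d    c    b    e    b
      0    0    0    0    0    0    0
  d   0    0    1    1    1    1    1
  a   0    0    1    1    1    1    1
  e   0    0    1    1    1    2    2
  d   0    0    1    1    1    2    2
  c   0    1    1    2    2    2    2
  a   0    1    1    2    2    2    2
LCS length = dp[6][6] = 2

2


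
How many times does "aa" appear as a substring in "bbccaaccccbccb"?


Searching for "aa" in "bbccaaccccbccb"
Scanning each position:
  Position 0: "bb" => no
  Position 1: "bc" => no
  Position 2: "cc" => no
  Position 3: "ca" => no
  Position 4: "aa" => MATCH
  Position 5: "ac" => no
  Position 6: "cc" => no
  Position 7: "cc" => no
  Position 8: "cc" => no
  Position 9: "cb" => no
  Position 10: "bc" => no
  Position 11: "cc" => no
  Position 12: "cb" => no
Total occurrences: 1

1


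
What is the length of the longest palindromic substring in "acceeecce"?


Input: "acceeecce"
Checking substrings for palindromes:
  [1:8] "cceeecc" (len 7) => palindrome
  [2:7] "ceeec" (len 5) => palindrome
  [5:9] "ecce" (len 4) => palindrome
  [3:6] "eee" (len 3) => palindrome
  [1:3] "cc" (len 2) => palindrome
  [3:5] "ee" (len 2) => palindrome
Longest palindromic substring: "cceeecc" with length 7

7


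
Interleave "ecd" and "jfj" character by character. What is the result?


Interleaving "ecd" and "jfj":
  Position 0: 'e' from first, 'j' from second => "ej"
  Position 1: 'c' from first, 'f' from second => "cf"
  Position 2: 'd' from first, 'j' from second => "dj"
Result: ejcfdj

ejcfdj


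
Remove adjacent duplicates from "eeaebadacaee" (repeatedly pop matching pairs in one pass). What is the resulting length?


Input: eeaebadacaee
Stack-based adjacent duplicate removal:
  Read 'e': push. Stack: e
  Read 'e': matches stack top 'e' => pop. Stack: (empty)
  Read 'a': push. Stack: a
  Read 'e': push. Stack: ae
  Read 'b': push. Stack: aeb
  Read 'a': push. Stack: aeba
  Read 'd': push. Stack: aebad
  Read 'a': push. Stack: aebada
  Read 'c': push. Stack: aebadac
  Read 'a': push. Stack: aebadaca
  Read 'e': push. Stack: aebadacae
  Read 'e': matches stack top 'e' => pop. Stack: aebadaca
Final stack: "aebadaca" (length 8)

8


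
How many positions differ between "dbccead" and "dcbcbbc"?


Comparing "dbccead" and "dcbcbbc" position by position:
  Position 0: 'd' vs 'd' => same
  Position 1: 'b' vs 'c' => DIFFER
  Position 2: 'c' vs 'b' => DIFFER
  Position 3: 'c' vs 'c' => same
  Position 4: 'e' vs 'b' => DIFFER
  Position 5: 'a' vs 'b' => DIFFER
  Position 6: 'd' vs 'c' => DIFFER
Positions that differ: 5

5


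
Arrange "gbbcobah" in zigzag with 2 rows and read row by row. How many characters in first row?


Zigzag "gbbcobah" into 2 rows:
Placing characters:
  'g' => row 0
  'b' => row 1
  'b' => row 0
  'c' => row 1
  'o' => row 0
  'b' => row 1
  'a' => row 0
  'h' => row 1
Rows:
  Row 0: "gboa"
  Row 1: "bcbh"
First row length: 4

4


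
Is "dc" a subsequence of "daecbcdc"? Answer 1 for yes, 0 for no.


Check if "dc" is a subsequence of "daecbcdc"
Greedy scan:
  Position 0 ('d'): matches sub[0] = 'd'
  Position 1 ('a'): no match needed
  Position 2 ('e'): no match needed
  Position 3 ('c'): matches sub[1] = 'c'
  Position 4 ('b'): no match needed
  Position 5 ('c'): no match needed
  Position 6 ('d'): no match needed
  Position 7 ('c'): no match needed
All 2 characters matched => is a subsequence

1


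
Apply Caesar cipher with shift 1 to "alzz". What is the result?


Caesar cipher: shift "alzz" by 1
  'a' (pos 0) + 1 = pos 1 = 'b'
  'l' (pos 11) + 1 = pos 12 = 'm'
  'z' (pos 25) + 1 = pos 0 = 'a'
  'z' (pos 25) + 1 = pos 0 = 'a'
Result: bmaa

bmaa


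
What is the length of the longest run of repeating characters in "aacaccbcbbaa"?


Input: "aacaccbcbbaa"
Scanning for longest run:
  Position 1 ('a'): continues run of 'a', length=2
  Position 2 ('c'): new char, reset run to 1
  Position 3 ('a'): new char, reset run to 1
  Position 4 ('c'): new char, reset run to 1
  Position 5 ('c'): continues run of 'c', length=2
  Position 6 ('b'): new char, reset run to 1
  Position 7 ('c'): new char, reset run to 1
  Position 8 ('b'): new char, reset run to 1
  Position 9 ('b'): continues run of 'b', length=2
  Position 10 ('a'): new char, reset run to 1
  Position 11 ('a'): continues run of 'a', length=2
Longest run: 'a' with length 2

2


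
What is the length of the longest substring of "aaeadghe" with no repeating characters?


Input: "aaeadghe"
Sliding window (track last position of each char):
  Position 0 ('a'): window [0,0] length 1 -- new best
  Position 1 ('a'): repeat (last at 0), move window start to 1
  Position 1 ('a'): window [1,1] length 1
  Position 2 ('e'): window [1,2] length 2 -- new best
  Position 3 ('a'): repeat (last at 1), move window start to 2
  Position 3 ('a'): window [2,3] length 2
  Position 4 ('d'): window [2,4] length 3 -- new best
  Position 5 ('g'): window [2,5] length 4 -- new best
  Position 6 ('h'): window [2,6] length 5 -- new best
  Position 7 ('e'): repeat (last at 2), move window start to 3
  Position 7 ('e'): window [3,7] length 5
Longest substring with no repeats: "eadgh" with length 5

5


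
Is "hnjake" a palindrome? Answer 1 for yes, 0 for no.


Input: hnjake
Reversed: ekajnh
  Compare pos 0 ('h') with pos 5 ('e'): MISMATCH
  Compare pos 1 ('n') with pos 4 ('k'): MISMATCH
  Compare pos 2 ('j') with pos 3 ('a'): MISMATCH
Result: not a palindrome

0


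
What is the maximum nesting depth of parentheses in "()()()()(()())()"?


Input: "()()()()(()())()"
Tracking depth:
  Position 0 '(': depth becomes 1
  Position 1 ')': depth becomes 0
  Position 2 '(': depth becomes 1
  Position 3 ')': depth becomes 0
  Position 4 '(': depth becomes 1
  Position 5 ')': depth becomes 0
  Position 6 '(': depth becomes 1
  Position 7 ')': depth becomes 0
  Position 8 '(': depth becomes 1
  Position 9 '(': depth becomes 2
  Position 10 ')': depth becomes 1
  Position 11 '(': depth becomes 2
  Position 12 ')': depth becomes 1
  Position 13 ')': depth becomes 0
  Position 14 '(': depth becomes 1
  Position 15 ')': depth becomes 0
Maximum depth reached: 2

2


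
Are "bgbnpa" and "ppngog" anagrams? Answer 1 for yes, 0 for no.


Strings: "bgbnpa", "ppngog"
Sorted first:  abbgnp
Sorted second: ggnopp
Differ at position 0: 'a' vs 'g' => not anagrams

0


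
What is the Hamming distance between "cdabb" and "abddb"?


Comparing "cdabb" and "abddb" position by position:
  Position 0: 'c' vs 'a' => differ
  Position 1: 'd' vs 'b' => differ
  Position 2: 'a' vs 'd' => differ
  Position 3: 'b' vs 'd' => differ
  Position 4: 'b' vs 'b' => same
Total differences (Hamming distance): 4

4


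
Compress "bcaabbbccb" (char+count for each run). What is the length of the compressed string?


Input: bcaabbbccb
Runs:
  'b' x 1 => "b1"
  'c' x 1 => "c1"
  'a' x 2 => "a2"
  'b' x 3 => "b3"
  'c' x 2 => "c2"
  'b' x 1 => "b1"
Compressed: "b1c1a2b3c2b1"
Compressed length: 12

12


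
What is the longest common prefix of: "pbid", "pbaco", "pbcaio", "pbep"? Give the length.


Words: pbid, pbaco, pbcaio, pbep
  Position 0: all 'p' => match
  Position 1: all 'b' => match
  Position 2: ('i', 'a', 'c', 'e') => mismatch, stop
LCP = "pb" (length 2)

2


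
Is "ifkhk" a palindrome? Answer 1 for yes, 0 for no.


Input: ifkhk
Reversed: khkfi
  Compare pos 0 ('i') with pos 4 ('k'): MISMATCH
  Compare pos 1 ('f') with pos 3 ('h'): MISMATCH
Result: not a palindrome

0


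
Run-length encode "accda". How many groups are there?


Input: accda
Scanning for consecutive runs:
  Group 1: 'a' x 1 (positions 0-0)
  Group 2: 'c' x 2 (positions 1-2)
  Group 3: 'd' x 1 (positions 3-3)
  Group 4: 'a' x 1 (positions 4-4)
Total groups: 4

4
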